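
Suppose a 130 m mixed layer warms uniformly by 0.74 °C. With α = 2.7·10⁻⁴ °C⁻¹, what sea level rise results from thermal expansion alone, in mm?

Δh = αΔT·H = 2.7×10⁻⁴ × 0.74 × 130 = 0.025974 m

about 26.0 mm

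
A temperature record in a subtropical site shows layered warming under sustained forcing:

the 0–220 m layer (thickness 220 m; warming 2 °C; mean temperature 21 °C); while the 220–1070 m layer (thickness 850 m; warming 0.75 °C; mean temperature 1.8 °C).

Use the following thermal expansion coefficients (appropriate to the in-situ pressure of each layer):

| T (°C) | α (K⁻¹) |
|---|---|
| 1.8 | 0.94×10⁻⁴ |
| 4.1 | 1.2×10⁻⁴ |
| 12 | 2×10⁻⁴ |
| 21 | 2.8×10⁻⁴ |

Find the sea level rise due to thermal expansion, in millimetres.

Layer 1 at 21 °C → α = 2.8×10⁻⁴ K⁻¹
Layer 2 at 1.8 °C → α = 0.94×10⁻⁴ K⁻¹
2 × 2.8×10⁻⁴ × 220 = 0.12320 m
0.75 × 0.94×10⁻⁴ × 850 = 0.059925 m
Δh = 0.12320 + 0.059925 = 0.183125 m

about 180 mm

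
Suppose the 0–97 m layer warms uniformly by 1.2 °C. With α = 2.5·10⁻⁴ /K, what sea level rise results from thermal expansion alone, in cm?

Δh = αΔT·H = 2.5×10⁻⁴ × 1.2 × 97 = 0.02910 m

about 2.91 cm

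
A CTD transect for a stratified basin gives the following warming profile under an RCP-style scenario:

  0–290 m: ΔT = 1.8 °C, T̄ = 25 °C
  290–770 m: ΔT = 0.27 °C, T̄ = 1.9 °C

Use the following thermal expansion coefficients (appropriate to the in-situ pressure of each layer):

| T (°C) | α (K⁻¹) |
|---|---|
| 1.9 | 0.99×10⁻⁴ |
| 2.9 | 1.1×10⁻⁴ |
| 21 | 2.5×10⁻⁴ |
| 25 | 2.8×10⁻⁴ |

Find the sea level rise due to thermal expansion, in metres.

0.16 m of thermosteric rise

Layer 1 at 25 °C → α = 2.8×10⁻⁴ K⁻¹
Layer 2 at 1.9 °C → α = 0.99×10⁻⁴ K⁻¹
0–290 m: 290 × 1.8 × 2.8×10⁻⁴ = 0.14616 m
290–770 m: 480 × 0.27 × 0.99×10⁻⁴ = 0.0128304 m
Δh = 0.14616 + 0.0128304 = 0.1589904 m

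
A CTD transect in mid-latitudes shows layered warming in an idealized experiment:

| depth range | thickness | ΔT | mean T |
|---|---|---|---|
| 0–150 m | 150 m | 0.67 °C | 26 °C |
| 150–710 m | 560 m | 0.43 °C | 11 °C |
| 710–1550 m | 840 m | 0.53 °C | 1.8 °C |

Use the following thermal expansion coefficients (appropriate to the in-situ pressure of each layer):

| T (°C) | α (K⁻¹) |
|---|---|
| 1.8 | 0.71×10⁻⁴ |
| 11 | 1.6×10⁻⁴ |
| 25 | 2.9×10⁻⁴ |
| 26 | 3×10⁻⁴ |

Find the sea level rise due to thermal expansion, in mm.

about 100 mm

Layer 1 at 26 °C → α = 3×10⁻⁴ K⁻¹
Layer 2 at 11 °C → α = 1.6×10⁻⁴ K⁻¹
Layer 3 at 1.8 °C → α = 0.71×10⁻⁴ K⁻¹
Layer 1: 150 × 0.67 × 3×10⁻⁴ = 0.03015 m
150–710 m: 1.6×10⁻⁴ × 560 × 0.43 = 0.038528 m
710–1550 m: 840 × 0.53 × 0.71×10⁻⁴ = 0.0316092 m
Δh = 0.03015 + 0.038528 + 0.0316092 = 0.1002872 m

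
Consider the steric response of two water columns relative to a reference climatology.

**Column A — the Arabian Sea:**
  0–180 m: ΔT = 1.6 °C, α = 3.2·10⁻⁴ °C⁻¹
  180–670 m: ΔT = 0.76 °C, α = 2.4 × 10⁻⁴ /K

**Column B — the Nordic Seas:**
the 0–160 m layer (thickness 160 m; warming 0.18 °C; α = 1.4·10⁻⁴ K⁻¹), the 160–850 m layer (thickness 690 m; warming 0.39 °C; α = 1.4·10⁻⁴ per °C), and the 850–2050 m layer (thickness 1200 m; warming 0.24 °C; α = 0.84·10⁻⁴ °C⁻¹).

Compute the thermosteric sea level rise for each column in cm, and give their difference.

Δh_A ≈ 18 cm, Δh_B ≈ 6.6 cm; difference ≈ 12 cm

A 0–180 m: 3.2×10⁻⁴ × 180 × 1.6 = 0.09216 m
A 180–670 m: 0.76 × 490 × 2.4×10⁻⁴ = 0.089376 m
A total: 0.181536 m
B Layer 1: 160 × 1.4×10⁻⁴ × 0.18 = 0.004032 m
B Layer 2: 1.4×10⁻⁴ × 690 × 0.39 = 0.037674 m
B Layer 3: 0.24 × 1200 × 0.84×10⁻⁴ = 0.024192 m
B total: 0.065898 m
Difference: 0.181536 − 0.065898 = 0.115638 m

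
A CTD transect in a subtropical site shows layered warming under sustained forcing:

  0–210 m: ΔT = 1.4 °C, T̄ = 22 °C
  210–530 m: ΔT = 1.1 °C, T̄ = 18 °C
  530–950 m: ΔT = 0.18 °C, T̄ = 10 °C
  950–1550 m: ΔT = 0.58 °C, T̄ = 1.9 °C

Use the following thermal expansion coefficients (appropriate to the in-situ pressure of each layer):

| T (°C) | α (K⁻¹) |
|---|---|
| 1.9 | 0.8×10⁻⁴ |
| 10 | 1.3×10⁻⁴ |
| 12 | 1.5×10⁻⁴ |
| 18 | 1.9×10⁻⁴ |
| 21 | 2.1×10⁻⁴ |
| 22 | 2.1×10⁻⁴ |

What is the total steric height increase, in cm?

Δh = 16.6 cm

Layer 1 at 22 °C → α = 2.1×10⁻⁴ K⁻¹
Layer 2 at 18 °C → α = 1.9×10⁻⁴ K⁻¹
Layer 3 at 10 °C → α = 1.3×10⁻⁴ K⁻¹
Layer 4 at 1.9 °C → α = 0.8×10⁻⁴ K⁻¹
2.1×10⁻⁴ × 210 × 1.4 = 0.06174 m
210–530 m: 320 × 1.1 × 1.9×10⁻⁴ = 0.06688 m
Layer 3: 1.3×10⁻⁴ × 0.18 × 420 = 0.009828 m
Layer 4: 0.58 × 0.8×10⁻⁴ × 600 = 0.02784 m
Δh = 0.06174 + 0.06688 + 0.009828 + 0.02784 = 0.166288 m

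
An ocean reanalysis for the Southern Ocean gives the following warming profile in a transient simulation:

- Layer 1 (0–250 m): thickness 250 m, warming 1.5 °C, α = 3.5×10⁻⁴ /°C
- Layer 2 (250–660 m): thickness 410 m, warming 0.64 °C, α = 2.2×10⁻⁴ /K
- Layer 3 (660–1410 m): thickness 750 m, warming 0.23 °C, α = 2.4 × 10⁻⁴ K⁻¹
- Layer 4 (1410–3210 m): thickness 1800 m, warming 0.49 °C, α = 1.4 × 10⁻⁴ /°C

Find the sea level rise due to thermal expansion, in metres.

0.35 m

0–250 m: 1.5 × 3.5×10⁻⁴ × 250 = 0.13125 m
Layer 2: 410 × 2.2×10⁻⁴ × 0.64 = 0.057728 m
Layer 3: 750 × 0.23 × 2.4×10⁻⁴ = 0.04140 m
Layer 4: 0.49 × 1800 × 1.4×10⁻⁴ = 0.12348 m
Δh = 0.13125 + 0.057728 + 0.04140 + 0.12348 = 0.353858 m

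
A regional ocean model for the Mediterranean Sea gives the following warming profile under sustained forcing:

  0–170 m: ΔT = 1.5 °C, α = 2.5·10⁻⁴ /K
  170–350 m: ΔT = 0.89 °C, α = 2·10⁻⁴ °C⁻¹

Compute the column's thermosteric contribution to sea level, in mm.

95.8 mm of thermosteric rise

2.5×10⁻⁴ × 170 × 1.5 = 0.06375 m
0.89 × 2×10⁻⁴ × 180 = 0.03204 m
Δh = 0.06375 + 0.03204 = 0.09579 m ≈ 95.8 mm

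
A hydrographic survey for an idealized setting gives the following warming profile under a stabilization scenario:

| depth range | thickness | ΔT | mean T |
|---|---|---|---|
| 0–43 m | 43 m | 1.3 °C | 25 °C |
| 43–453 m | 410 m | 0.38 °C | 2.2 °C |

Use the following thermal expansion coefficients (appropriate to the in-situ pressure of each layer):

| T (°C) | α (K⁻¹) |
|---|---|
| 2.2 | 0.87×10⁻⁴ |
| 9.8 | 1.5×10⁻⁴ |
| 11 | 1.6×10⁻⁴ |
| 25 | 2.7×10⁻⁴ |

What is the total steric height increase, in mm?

28.6 mm of thermosteric rise

Layer 1 at 25 °C → α = 2.7×10⁻⁴ K⁻¹
Layer 2 at 2.2 °C → α = 0.87×10⁻⁴ K⁻¹
Layer 1: 1.3 × 43 × 2.7×10⁻⁴ = 0.015093 m
43–453 m: 410 × 0.38 × 0.87×10⁻⁴ = 0.0135546 m
Δh = 0.015093 + 0.0135546 = 0.0286476 m ≈ 28.6 mm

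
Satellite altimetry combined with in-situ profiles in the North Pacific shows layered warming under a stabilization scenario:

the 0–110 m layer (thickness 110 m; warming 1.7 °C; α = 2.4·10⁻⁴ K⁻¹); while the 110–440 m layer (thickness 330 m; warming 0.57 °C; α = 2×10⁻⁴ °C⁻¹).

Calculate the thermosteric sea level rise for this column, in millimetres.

Δh = 82.5 mm

0–110 m: 1.7 × 110 × 2.4×10⁻⁴ = 0.04488 m
Layer 2: 0.57 × 330 × 2×10⁻⁴ = 0.03762 m
Δh = 0.04488 + 0.03762 = 0.08250 m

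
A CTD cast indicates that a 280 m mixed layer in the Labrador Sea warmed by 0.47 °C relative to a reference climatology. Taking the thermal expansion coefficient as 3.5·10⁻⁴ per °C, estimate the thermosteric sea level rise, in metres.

Δh = αΔT·H = 3.5×10⁻⁴ × 0.47 × 280 = 0.04606 m

about 0.046 m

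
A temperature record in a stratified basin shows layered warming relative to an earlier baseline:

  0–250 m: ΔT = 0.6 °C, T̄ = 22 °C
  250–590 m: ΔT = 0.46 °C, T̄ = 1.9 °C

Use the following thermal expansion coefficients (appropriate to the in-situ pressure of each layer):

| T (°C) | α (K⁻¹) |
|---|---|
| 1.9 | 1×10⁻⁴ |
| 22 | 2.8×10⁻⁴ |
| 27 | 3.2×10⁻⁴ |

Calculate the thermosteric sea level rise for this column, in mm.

Layer 1 at 22 °C → α = 2.8×10⁻⁴ K⁻¹
Layer 2 at 1.9 °C → α = 1×10⁻⁴ K⁻¹
Layer 1: 250 × 2.8×10⁻⁴ × 0.6 = 0.04200 m
Layer 2: 0.46 × 340 × 1×10⁻⁴ = 0.01564 m
Δh = 0.04200 + 0.01564 = 0.05764 m

58 mm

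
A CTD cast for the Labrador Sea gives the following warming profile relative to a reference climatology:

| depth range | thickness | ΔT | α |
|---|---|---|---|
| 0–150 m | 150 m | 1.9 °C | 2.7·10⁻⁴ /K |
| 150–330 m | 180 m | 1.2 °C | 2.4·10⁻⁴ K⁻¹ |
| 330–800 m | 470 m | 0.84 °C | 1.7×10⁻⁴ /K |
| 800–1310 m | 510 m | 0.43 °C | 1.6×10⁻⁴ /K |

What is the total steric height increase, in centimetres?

Δh ≈ 23 cm

0–150 m: 150 × 1.9 × 2.7×10⁻⁴ = 0.07695 m
1.2 × 180 × 2.4×10⁻⁴ = 0.05184 m
1.7×10⁻⁴ × 470 × 0.84 = 0.067116 m
800–1310 m: 510 × 1.6×10⁻⁴ × 0.43 = 0.035088 m
Δh = 0.07695 + 0.05184 + 0.067116 + 0.035088 = 0.230994 m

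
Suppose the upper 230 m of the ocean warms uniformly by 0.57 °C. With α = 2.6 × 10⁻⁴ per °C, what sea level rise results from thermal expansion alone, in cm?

3.41 cm

Δh = αΔT·H = 2.6×10⁻⁴ × 0.57 × 230 = 0.034086 m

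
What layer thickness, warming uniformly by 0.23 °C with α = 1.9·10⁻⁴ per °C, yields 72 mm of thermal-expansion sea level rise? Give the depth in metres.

about 1650 m

H = Δh/(αΔT) = 0.072 / (1.9×10⁻⁴ × 0.23) ≈ 1648 m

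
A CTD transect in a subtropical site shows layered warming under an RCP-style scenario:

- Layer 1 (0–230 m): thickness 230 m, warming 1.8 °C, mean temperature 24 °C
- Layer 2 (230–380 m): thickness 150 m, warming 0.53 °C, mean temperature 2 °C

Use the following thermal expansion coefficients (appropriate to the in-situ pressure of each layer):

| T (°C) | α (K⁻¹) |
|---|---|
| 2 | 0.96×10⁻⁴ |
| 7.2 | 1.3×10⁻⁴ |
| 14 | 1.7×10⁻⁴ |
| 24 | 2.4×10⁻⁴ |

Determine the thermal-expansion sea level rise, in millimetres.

Layer 1 at 24 °C → α = 2.4×10⁻⁴ K⁻¹
Layer 2 at 2 °C → α = 0.96×10⁻⁴ K⁻¹
0–230 m: 230 × 2.4×10⁻⁴ × 1.8 = 0.09936 m
150 × 0.96×10⁻⁴ × 0.53 = 0.007632 m
Δh = 0.09936 + 0.007632 = 0.106992 m ≈ 107 mm

Δh = 107 mm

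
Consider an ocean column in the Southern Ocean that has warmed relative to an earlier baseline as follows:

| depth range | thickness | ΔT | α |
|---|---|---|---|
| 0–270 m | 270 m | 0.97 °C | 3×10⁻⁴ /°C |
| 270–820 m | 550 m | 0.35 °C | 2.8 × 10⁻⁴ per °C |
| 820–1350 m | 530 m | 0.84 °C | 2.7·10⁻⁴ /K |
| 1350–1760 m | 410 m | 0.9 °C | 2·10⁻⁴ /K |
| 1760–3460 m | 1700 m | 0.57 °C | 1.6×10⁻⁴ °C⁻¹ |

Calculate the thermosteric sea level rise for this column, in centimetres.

Layer 1: 3×10⁻⁴ × 270 × 0.97 = 0.07857 m
0.35 × 2.8×10⁻⁴ × 550 = 0.05390 m
Layer 3: 2.7×10⁻⁴ × 0.84 × 530 = 0.120204 m
Layer 4: 410 × 2×10⁻⁴ × 0.9 = 0.07380 m
Layer 5: 0.57 × 1.6×10⁻⁴ × 1700 = 0.15504 m
Δh = 0.07857 + 0.05390 + 0.120204 + 0.07380 + 0.15504 = 0.481514 m

48 cm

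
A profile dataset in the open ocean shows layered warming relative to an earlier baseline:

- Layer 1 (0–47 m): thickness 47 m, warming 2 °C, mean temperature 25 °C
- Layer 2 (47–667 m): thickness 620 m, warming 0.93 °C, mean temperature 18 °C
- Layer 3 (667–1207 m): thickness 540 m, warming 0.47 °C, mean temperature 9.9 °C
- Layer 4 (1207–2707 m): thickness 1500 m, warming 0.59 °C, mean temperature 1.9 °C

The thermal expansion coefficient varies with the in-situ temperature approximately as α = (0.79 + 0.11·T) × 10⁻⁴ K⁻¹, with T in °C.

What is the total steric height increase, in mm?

Δh ≈ 329 mm

Layer 1: α = (0.79 + 0.11×25)×10⁻⁴ = 3.54×10⁻⁴ K⁻¹
Layer 2: α = (0.79 + 0.11×18)×10⁻⁴ = 2.77×10⁻⁴ K⁻¹
Layer 3: α = (0.79 + 0.11×9.9)×10⁻⁴ = 1.879×10⁻⁴ K⁻¹
Layer 4: α = (0.79 + 0.11×1.9)×10⁻⁴ = 0.999×10⁻⁴ K⁻¹
Layer 1: 3.54×10⁻⁴ × 47 × 2 = 0.033276 m
Layer 2: 0.93 × 2.77×10⁻⁴ × 620 = 0.1597182 m
1.879×10⁻⁴ × 0.47 × 540 = 0.04768902 m
Layer 4: 0.999×10⁻⁴ × 1500 × 0.59 = 0.0884115 m
Δh = 0.033276 + 0.1597182 + 0.04768902 + 0.0884115 = 0.32909472 m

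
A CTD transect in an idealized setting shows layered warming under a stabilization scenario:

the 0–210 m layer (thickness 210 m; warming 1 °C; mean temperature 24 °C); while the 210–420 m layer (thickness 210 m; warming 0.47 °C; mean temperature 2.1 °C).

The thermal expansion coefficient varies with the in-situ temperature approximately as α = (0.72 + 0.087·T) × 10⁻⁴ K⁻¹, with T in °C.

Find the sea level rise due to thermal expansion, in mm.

Layer 1: α = (0.72 + 0.087×24)×10⁻⁴ = 2.808×10⁻⁴ K⁻¹
Layer 2: α = (0.72 + 0.087×2.1)×10⁻⁴ = 0.9027×10⁻⁴ K⁻¹
0–210 m: 210 × 2.808×10⁻⁴ × 1 = 0.058968 m
0.47 × 210 × 0.9027×10⁻⁴ = 0.008909649 m
Δh = 0.058968 + 0.008909649 = 0.067877649 m

68 mm of thermosteric rise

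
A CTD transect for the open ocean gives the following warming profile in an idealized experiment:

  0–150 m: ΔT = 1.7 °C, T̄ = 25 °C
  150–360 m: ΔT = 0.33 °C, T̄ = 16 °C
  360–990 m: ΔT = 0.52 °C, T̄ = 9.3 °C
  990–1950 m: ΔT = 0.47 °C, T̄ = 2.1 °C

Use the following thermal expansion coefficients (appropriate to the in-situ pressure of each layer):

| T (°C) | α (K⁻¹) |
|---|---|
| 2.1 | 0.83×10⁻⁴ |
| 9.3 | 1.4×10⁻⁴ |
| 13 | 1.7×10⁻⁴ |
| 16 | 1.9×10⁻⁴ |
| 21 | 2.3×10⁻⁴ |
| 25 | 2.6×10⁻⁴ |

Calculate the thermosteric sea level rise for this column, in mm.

Layer 1 at 25 °C → α = 2.6×10⁻⁴ K⁻¹
Layer 2 at 16 °C → α = 1.9×10⁻⁴ K⁻¹
Layer 3 at 9.3 °C → α = 1.4×10⁻⁴ K⁻¹
Layer 4 at 2.1 °C → α = 0.83×10⁻⁴ K⁻¹
Layer 1: 2.6×10⁻⁴ × 1.7 × 150 = 0.06630 m
Layer 2: 0.33 × 210 × 1.9×10⁻⁴ = 0.013167 m
Layer 3: 1.4×10⁻⁴ × 630 × 0.52 = 0.045864 m
990–1950 m: 0.47 × 960 × 0.83×10⁻⁴ = 0.0374496 m
Δh = 0.06630 + 0.013167 + 0.045864 + 0.0374496 = 0.1627806 m

163 mm of thermosteric rise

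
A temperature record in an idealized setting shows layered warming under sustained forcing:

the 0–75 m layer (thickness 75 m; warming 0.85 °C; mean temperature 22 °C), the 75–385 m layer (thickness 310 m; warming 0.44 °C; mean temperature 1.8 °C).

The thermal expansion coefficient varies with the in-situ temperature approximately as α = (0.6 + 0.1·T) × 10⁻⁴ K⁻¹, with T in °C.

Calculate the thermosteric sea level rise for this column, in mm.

28.5 mm of thermosteric rise

Layer 1: α = (0.6 + 0.1×22)×10⁻⁴ = 2.8×10⁻⁴ K⁻¹
Layer 2: α = (0.6 + 0.1×1.8)×10⁻⁴ = 0.78×10⁻⁴ K⁻¹
2.8×10⁻⁴ × 75 × 0.85 = 0.01785 m
75–385 m: 310 × 0.78×10⁻⁴ × 0.44 = 0.0106392 m
Δh = 0.01785 + 0.0106392 = 0.0284892 m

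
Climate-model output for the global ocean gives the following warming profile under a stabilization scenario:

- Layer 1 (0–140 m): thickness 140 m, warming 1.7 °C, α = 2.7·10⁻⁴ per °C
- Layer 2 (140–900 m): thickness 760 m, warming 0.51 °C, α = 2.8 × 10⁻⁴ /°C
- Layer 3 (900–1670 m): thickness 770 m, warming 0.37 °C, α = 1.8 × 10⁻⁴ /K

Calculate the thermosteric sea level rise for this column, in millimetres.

224 mm

Layer 1: 2.7×10⁻⁴ × 140 × 1.7 = 0.06426 m
760 × 0.51 × 2.8×10⁻⁴ = 0.108528 m
900–1670 m: 770 × 0.37 × 1.8×10⁻⁴ = 0.051282 m
Δh = 0.06426 + 0.108528 + 0.051282 = 0.22407 m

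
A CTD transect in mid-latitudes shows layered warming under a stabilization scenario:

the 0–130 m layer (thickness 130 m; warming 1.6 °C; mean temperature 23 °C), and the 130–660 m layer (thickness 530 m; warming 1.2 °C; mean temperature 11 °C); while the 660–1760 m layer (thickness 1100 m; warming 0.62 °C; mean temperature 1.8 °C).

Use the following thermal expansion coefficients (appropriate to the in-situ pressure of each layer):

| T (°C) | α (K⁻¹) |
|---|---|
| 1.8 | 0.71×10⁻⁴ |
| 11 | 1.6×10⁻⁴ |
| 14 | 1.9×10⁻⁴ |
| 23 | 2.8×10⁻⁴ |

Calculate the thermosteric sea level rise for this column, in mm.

Δh = 210 mm

Layer 1 at 23 °C → α = 2.8×10⁻⁴ K⁻¹
Layer 2 at 11 °C → α = 1.6×10⁻⁴ K⁻¹
Layer 3 at 1.8 °C → α = 0.71×10⁻⁴ K⁻¹
2.8×10⁻⁴ × 1.6 × 130 = 0.05824 m
1.6×10⁻⁴ × 1.2 × 530 = 0.10176 m
Layer 3: 0.62 × 1100 × 0.71×10⁻⁴ = 0.048422 m
Δh = 0.05824 + 0.10176 + 0.048422 = 0.208422 m ≈ 210 mm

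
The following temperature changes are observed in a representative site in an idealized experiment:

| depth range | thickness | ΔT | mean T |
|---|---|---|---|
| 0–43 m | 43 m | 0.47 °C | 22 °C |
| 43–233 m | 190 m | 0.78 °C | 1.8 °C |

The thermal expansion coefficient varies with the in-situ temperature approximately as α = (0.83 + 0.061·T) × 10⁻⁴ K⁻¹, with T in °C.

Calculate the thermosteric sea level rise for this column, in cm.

1.8 cm

Layer 1: α = (0.83 + 0.061×22)×10⁻⁴ = 2.172×10⁻⁴ K⁻¹
Layer 2: α = (0.83 + 0.061×1.8)×10⁻⁴ = 0.9398×10⁻⁴ K⁻¹
43 × 2.172×10⁻⁴ × 0.47 = 0.004389612 m
Layer 2: 0.9398×10⁻⁴ × 0.78 × 190 = 0.013927836 m
Δh = 0.004389612 + 0.013927836 = 0.018317448 m ≈ 1.8 cm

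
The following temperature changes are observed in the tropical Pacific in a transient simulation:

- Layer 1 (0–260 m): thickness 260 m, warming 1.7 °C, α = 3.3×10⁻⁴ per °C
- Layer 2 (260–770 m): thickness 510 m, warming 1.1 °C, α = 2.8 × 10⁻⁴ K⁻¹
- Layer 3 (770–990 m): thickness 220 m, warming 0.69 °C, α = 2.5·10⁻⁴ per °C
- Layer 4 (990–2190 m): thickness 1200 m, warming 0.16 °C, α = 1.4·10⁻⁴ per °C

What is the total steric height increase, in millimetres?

368 mm of thermosteric rise

0–260 m: 3.3×10⁻⁴ × 1.7 × 260 = 0.14586 m
260–770 m: 2.8×10⁻⁴ × 1.1 × 510 = 0.15708 m
2.5×10⁻⁴ × 220 × 0.69 = 0.03795 m
Layer 4: 1200 × 1.4×10⁻⁴ × 0.16 = 0.02688 m
Δh = 0.14586 + 0.15708 + 0.03795 + 0.02688 = 0.36777 m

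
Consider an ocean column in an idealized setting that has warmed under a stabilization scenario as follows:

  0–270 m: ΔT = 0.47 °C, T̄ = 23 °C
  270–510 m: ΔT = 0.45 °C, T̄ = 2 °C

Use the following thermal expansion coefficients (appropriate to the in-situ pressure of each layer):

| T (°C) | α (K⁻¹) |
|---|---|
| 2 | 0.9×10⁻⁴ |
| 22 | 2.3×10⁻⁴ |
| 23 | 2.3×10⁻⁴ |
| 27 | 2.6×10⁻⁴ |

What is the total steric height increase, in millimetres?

38.9 mm

Layer 1 at 23 °C → α = 2.3×10⁻⁴ K⁻¹
Layer 2 at 2 °C → α = 0.9×10⁻⁴ K⁻¹
2.3×10⁻⁴ × 0.47 × 270 = 0.029187 m
270–510 m: 0.45 × 0.9×10⁻⁴ × 240 = 0.00972 m
Δh = 0.029187 + 0.00972 = 0.038907 m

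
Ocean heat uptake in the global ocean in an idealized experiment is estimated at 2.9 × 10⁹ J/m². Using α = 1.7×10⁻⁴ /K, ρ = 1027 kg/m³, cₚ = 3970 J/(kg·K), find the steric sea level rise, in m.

about 0.121 m

Δh = αQ/(ρcₚ) = 1.7×10⁻⁴ × 2.9×10⁹ / (1027 × 3970) ≈ 0.12092 m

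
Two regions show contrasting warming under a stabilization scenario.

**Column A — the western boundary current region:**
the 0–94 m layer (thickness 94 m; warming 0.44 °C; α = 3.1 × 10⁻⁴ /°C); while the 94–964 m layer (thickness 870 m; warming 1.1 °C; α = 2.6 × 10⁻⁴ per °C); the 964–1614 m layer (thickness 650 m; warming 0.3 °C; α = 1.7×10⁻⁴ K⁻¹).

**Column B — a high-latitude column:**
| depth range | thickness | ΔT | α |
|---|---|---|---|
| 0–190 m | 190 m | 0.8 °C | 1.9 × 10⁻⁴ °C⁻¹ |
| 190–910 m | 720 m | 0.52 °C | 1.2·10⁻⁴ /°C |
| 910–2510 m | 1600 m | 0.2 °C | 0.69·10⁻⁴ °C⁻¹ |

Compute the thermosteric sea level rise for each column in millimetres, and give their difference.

A 0–94 m: 3.1×10⁻⁴ × 0.44 × 94 = 0.0128216 m
A 94–964 m: 870 × 2.6×10⁻⁴ × 1.1 = 0.24882 m
A 0.3 × 1.7×10⁻⁴ × 650 = 0.03315 m
A total: 0.2947916 m
B 1.9×10⁻⁴ × 190 × 0.8 = 0.02888 m
B 1.2×10⁻⁴ × 0.52 × 720 = 0.044928 m
B Layer 3: 1600 × 0.69×10⁻⁴ × 0.2 = 0.02208 m
B total: 0.095888 m
Difference: 0.2947916 − 0.095888 = 0.1989036 m

Δh_A ≈ 290 mm, Δh_B ≈ 96 mm; difference ≈ 200 mm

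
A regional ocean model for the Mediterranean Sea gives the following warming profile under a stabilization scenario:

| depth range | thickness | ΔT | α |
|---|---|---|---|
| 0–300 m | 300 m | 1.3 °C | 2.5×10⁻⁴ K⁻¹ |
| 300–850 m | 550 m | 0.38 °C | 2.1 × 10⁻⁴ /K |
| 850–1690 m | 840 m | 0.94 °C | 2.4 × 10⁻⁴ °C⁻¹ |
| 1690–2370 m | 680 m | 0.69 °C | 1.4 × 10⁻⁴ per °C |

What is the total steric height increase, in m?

Layer 1: 300 × 2.5×10⁻⁴ × 1.3 = 0.09750 m
Layer 2: 2.1×10⁻⁴ × 0.38 × 550 = 0.04389 m
Layer 3: 2.4×10⁻⁴ × 840 × 0.94 = 0.189504 m
Layer 4: 1.4×10⁻⁴ × 680 × 0.69 = 0.065688 m
Δh = 0.09750 + 0.04389 + 0.189504 + 0.065688 = 0.396582 m ≈ 0.40 m

Δh ≈ 0.40 m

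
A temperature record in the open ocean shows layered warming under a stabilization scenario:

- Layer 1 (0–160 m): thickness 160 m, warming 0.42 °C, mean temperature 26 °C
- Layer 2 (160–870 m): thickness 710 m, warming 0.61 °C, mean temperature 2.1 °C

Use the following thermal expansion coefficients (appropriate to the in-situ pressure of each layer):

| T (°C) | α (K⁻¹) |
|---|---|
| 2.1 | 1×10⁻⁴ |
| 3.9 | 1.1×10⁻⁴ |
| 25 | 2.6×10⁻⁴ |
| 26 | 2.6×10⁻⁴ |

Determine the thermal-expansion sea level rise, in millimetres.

Δh = 60.8 mm

Layer 1 at 26 °C → α = 2.6×10⁻⁴ K⁻¹
Layer 2 at 2.1 °C → α = 1×10⁻⁴ K⁻¹
0–160 m: 160 × 2.6×10⁻⁴ × 0.42 = 0.017472 m
160–870 m: 1×10⁻⁴ × 0.61 × 710 = 0.04331 m
Δh = 0.017472 + 0.04331 = 0.060782 m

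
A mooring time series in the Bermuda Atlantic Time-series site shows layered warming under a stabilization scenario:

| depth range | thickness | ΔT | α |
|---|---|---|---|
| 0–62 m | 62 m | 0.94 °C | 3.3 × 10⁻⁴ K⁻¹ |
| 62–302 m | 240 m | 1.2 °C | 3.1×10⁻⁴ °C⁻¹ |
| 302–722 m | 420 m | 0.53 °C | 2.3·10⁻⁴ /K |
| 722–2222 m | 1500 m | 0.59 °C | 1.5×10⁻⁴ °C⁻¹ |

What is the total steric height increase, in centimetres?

about 29.2 cm

Layer 1: 62 × 0.94 × 3.3×10⁻⁴ = 0.0192324 m
240 × 3.1×10⁻⁴ × 1.2 = 0.08928 m
302–722 m: 0.53 × 2.3×10⁻⁴ × 420 = 0.051198 m
Layer 4: 0.59 × 1.5×10⁻⁴ × 1500 = 0.13275 m
Δh = 0.0192324 + 0.08928 + 0.051198 + 0.13275 = 0.2924604 m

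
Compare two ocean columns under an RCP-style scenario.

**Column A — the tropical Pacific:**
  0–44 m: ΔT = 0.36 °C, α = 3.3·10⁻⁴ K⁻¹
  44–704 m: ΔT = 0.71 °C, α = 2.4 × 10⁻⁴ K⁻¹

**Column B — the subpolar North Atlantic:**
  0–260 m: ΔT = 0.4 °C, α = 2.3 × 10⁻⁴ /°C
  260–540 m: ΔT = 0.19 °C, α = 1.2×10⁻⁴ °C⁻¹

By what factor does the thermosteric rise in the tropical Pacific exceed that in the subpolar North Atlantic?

≈ 3.9×

A 0–44 m: 3.3×10⁻⁴ × 0.36 × 44 = 0.0052272 m
A 44–704 m: 0.71 × 660 × 2.4×10⁻⁴ = 0.112464 m
A total: 0.1176912 m
B 0–260 m: 2.3×10⁻⁴ × 0.4 × 260 = 0.02392 m
B 0.19 × 1.2×10⁻⁴ × 280 = 0.006384 m
B total: 0.030304 m
Ratio: 0.1176912 / 0.030304 ≈ 3.884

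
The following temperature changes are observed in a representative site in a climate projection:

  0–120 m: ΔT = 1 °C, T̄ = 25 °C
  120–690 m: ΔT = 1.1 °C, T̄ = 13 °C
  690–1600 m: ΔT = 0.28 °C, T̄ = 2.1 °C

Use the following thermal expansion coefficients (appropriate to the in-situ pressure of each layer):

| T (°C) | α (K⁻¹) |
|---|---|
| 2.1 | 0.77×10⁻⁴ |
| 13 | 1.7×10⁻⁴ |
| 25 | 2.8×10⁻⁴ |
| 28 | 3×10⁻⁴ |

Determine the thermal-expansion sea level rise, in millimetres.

Layer 1 at 25 °C → α = 2.8×10⁻⁴ K⁻¹
Layer 2 at 13 °C → α = 1.7×10⁻⁴ K⁻¹
Layer 3 at 2.1 °C → α = 0.77×10⁻⁴ K⁻¹
2.8×10⁻⁴ × 1 × 120 = 0.03360 m
120–690 m: 1.7×10⁻⁴ × 1.1 × 570 = 0.10659 m
0.77×10⁻⁴ × 0.28 × 910 = 0.0196196 m
Δh = 0.03360 + 0.10659 + 0.0196196 = 0.1598096 m ≈ 160 mm

160 mm of thermosteric rise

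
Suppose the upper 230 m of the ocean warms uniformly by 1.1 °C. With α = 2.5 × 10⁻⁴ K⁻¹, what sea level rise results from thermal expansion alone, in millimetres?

about 63.3 mm

Δh = αΔT·H = 2.5×10⁻⁴ × 1.1 × 230 = 0.06325 m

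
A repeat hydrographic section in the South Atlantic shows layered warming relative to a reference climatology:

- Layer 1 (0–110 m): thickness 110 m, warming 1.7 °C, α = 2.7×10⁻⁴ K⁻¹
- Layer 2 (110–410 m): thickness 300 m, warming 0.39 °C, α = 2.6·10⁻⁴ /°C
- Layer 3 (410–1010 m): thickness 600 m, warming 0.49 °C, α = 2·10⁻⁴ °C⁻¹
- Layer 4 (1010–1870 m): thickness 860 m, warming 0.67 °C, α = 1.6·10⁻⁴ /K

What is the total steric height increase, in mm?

Layer 1: 2.7×10⁻⁴ × 1.7 × 110 = 0.05049 m
300 × 2.6×10⁻⁴ × 0.39 = 0.03042 m
0.49 × 600 × 2×10⁻⁴ = 0.05880 m
Layer 4: 1.6×10⁻⁴ × 0.67 × 860 = 0.092192 m
Δh = 0.05049 + 0.03042 + 0.05880 + 0.092192 = 0.231902 m

232 mm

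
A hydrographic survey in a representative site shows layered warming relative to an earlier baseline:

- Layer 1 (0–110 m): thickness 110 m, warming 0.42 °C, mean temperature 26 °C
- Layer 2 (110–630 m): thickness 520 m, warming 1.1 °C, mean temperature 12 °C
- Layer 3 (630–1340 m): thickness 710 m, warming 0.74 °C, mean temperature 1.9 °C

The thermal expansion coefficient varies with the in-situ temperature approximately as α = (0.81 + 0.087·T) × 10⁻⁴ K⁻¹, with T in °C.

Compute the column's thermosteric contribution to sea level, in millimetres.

171 mm

Layer 1: α = (0.81 + 0.087×26)×10⁻⁴ = 3.072×10⁻⁴ K⁻¹
Layer 2: α = (0.81 + 0.087×12)×10⁻⁴ = 1.854×10⁻⁴ K⁻¹
Layer 3: α = (0.81 + 0.087×1.9)×10⁻⁴ = 0.9753×10⁻⁴ K⁻¹
0–110 m: 0.42 × 110 × 3.072×10⁻⁴ = 0.01419264 m
1.1 × 1.854×10⁻⁴ × 520 = 0.1060488 m
630–1340 m: 0.9753×10⁻⁴ × 0.74 × 710 = 0.051242262 m
Δh = 0.01419264 + 0.1060488 + 0.051242262 = 0.171483702 m ≈ 171 mm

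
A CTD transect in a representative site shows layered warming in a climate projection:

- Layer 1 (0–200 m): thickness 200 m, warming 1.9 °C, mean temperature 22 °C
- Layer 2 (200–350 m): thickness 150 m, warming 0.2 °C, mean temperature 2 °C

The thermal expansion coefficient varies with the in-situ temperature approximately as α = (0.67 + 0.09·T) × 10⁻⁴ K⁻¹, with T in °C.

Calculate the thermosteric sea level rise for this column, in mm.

Layer 1: α = (0.67 + 0.09×22)×10⁻⁴ = 2.65×10⁻⁴ K⁻¹
Layer 2: α = (0.67 + 0.09×2)×10⁻⁴ = 0.85×10⁻⁴ K⁻¹
0–200 m: 2.65×10⁻⁴ × 200 × 1.9 = 0.10070 m
200–350 m: 150 × 0.85×10⁻⁴ × 0.2 = 0.00255 m
Δh = 0.10070 + 0.00255 = 0.10325 m

Δh ≈ 103 mm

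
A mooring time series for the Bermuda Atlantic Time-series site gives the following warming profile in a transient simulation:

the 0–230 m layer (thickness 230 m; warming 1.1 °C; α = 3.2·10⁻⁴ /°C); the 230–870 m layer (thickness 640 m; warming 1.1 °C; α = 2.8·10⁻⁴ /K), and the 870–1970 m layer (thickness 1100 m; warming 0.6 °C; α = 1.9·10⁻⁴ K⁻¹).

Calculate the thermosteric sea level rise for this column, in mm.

0–230 m: 1.1 × 230 × 3.2×10⁻⁴ = 0.08096 m
Layer 2: 2.8×10⁻⁴ × 640 × 1.1 = 0.19712 m
Layer 3: 1100 × 0.6 × 1.9×10⁻⁴ = 0.12540 m
Δh = 0.08096 + 0.19712 + 0.12540 = 0.40348 m

400 mm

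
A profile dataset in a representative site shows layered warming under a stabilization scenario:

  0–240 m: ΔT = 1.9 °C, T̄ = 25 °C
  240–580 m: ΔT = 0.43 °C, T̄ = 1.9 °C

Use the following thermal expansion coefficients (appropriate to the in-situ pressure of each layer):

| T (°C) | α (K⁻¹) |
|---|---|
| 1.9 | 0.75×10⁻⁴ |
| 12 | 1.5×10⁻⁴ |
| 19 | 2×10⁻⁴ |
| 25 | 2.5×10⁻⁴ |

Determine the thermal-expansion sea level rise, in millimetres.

Layer 1 at 25 °C → α = 2.5×10⁻⁴ K⁻¹
Layer 2 at 1.9 °C → α = 0.75×10⁻⁴ K⁻¹
1.9 × 2.5×10⁻⁴ × 240 = 0.11400 m
Layer 2: 0.43 × 340 × 0.75×10⁻⁴ = 0.010965 m
Δh = 0.11400 + 0.010965 = 0.124965 m

120 mm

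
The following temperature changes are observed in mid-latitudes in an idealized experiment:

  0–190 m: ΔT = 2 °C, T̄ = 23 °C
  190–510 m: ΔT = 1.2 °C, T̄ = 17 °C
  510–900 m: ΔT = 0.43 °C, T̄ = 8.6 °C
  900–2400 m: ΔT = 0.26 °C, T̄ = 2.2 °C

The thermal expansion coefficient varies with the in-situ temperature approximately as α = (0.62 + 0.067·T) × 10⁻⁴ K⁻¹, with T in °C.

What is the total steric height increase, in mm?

Layer 1: α = (0.62 + 0.067×23)×10⁻⁴ = 2.161×10⁻⁴ K⁻¹
Layer 2: α = (0.62 + 0.067×17)×10⁻⁴ = 1.759×10⁻⁴ K⁻¹
Layer 3: α = (0.62 + 0.067×8.6)×10⁻⁴ = 1.1962×10⁻⁴ K⁻¹
Layer 4: α = (0.62 + 0.067×2.2)×10⁻⁴ = 0.7674×10⁻⁴ K⁻¹
0–190 m: 190 × 2.161×10⁻⁴ × 2 = 0.082118 m
Layer 2: 320 × 1.2 × 1.759×10⁻⁴ = 0.0675456 m
0.43 × 1.1962×10⁻⁴ × 390 = 0.020060274 m
0.26 × 1500 × 0.7674×10⁻⁴ = 0.0299286 m
Δh = 0.082118 + 0.0675456 + 0.020060274 + 0.0299286 = 0.199652474 m ≈ 200 mm

about 200 mm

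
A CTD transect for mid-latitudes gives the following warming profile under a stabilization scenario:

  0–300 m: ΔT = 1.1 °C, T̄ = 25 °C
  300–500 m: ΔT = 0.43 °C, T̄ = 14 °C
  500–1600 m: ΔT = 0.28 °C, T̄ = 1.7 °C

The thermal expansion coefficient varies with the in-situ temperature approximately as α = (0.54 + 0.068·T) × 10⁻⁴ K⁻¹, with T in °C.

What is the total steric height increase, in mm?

Layer 1: α = (0.54 + 0.068×25)×10⁻⁴ = 2.24×10⁻⁴ K⁻¹
Layer 2: α = (0.54 + 0.068×14)×10⁻⁴ = 1.492×10⁻⁴ K⁻¹
Layer 3: α = (0.54 + 0.068×1.7)×10⁻⁴ = 0.6556×10⁻⁴ K⁻¹
2.24×10⁻⁴ × 300 × 1.1 = 0.07392 m
Layer 2: 0.43 × 200 × 1.492×10⁻⁴ = 0.0128312 m
Layer 3: 0.28 × 0.6556×10⁻⁴ × 1100 = 0.02019248 m
Δh = 0.07392 + 0.0128312 + 0.02019248 = 0.10694368 m

Δh ≈ 107 mm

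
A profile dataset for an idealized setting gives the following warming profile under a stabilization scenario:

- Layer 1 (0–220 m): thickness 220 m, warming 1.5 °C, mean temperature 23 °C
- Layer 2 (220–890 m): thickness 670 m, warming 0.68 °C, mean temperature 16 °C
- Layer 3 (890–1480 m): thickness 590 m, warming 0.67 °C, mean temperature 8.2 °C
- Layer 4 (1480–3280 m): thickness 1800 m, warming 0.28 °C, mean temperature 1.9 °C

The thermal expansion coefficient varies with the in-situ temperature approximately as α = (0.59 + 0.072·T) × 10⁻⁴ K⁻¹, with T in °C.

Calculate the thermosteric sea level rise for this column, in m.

Layer 1: α = (0.59 + 0.072×23)×10⁻⁴ = 2.246×10⁻⁴ K⁻¹
Layer 2: α = (0.59 + 0.072×16)×10⁻⁴ = 1.742×10⁻⁴ K⁻¹
Layer 3: α = (0.59 + 0.072×8.2)×10⁻⁴ = 1.1804×10⁻⁴ K⁻¹
Layer 4: α = (0.59 + 0.072×1.9)×10⁻⁴ = 0.7268×10⁻⁴ K⁻¹
1.5 × 220 × 2.246×10⁻⁴ = 0.074118 m
0.68 × 1.742×10⁻⁴ × 670 = 0.07936552 m
1.1804×10⁻⁴ × 590 × 0.67 = 0.046661212 m
Layer 4: 1800 × 0.28 × 0.7268×10⁻⁴ = 0.03663072 m
Δh = 0.074118 + 0.07936552 + 0.046661212 + 0.03663072 = 0.236775452 m

0.237 m of thermosteric rise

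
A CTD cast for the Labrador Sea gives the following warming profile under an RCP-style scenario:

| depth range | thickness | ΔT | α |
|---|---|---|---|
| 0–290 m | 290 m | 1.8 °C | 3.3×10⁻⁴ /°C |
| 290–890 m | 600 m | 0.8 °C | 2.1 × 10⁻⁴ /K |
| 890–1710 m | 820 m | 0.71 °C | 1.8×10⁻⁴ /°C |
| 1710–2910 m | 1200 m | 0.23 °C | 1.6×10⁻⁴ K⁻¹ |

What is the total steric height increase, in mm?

1.8 × 290 × 3.3×10⁻⁴ = 0.17226 m
Layer 2: 600 × 2.1×10⁻⁴ × 0.8 = 0.10080 m
Layer 3: 0.71 × 1.8×10⁻⁴ × 820 = 0.104796 m
Layer 4: 1.6×10⁻⁴ × 0.23 × 1200 = 0.04416 m
Δh = 0.17226 + 0.10080 + 0.104796 + 0.04416 = 0.422016 m

420 mm of thermosteric rise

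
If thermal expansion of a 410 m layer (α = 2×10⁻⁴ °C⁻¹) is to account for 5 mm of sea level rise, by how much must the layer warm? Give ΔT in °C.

ΔT ≈ 0.0610 °C

ΔT = Δh/(αH) = 0.005 / (2×10⁻⁴ × 410) ≈ 0.06098 °C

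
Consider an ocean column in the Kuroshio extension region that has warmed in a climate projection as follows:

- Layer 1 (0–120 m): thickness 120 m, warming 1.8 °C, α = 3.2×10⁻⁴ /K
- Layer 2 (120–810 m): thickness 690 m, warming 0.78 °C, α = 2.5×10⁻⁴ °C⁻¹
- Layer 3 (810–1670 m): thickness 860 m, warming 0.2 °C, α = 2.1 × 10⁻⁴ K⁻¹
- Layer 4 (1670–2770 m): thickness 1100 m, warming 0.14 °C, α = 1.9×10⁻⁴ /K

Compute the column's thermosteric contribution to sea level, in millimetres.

270 mm of thermosteric rise

0–120 m: 3.2×10⁻⁴ × 120 × 1.8 = 0.06912 m
0.78 × 2.5×10⁻⁴ × 690 = 0.13455 m
810–1670 m: 2.1×10⁻⁴ × 0.2 × 860 = 0.03612 m
1100 × 1.9×10⁻⁴ × 0.14 = 0.02926 m
Δh = 0.06912 + 0.13455 + 0.03612 + 0.02926 = 0.26905 m ≈ 270 mm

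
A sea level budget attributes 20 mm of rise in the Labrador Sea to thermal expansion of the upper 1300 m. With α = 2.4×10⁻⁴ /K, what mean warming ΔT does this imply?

ΔT = Δh/(αH) = 0.02 / (2.4×10⁻⁴ × 1300) ≈ 0.06410 °C

ΔT ≈ 0.0641 °C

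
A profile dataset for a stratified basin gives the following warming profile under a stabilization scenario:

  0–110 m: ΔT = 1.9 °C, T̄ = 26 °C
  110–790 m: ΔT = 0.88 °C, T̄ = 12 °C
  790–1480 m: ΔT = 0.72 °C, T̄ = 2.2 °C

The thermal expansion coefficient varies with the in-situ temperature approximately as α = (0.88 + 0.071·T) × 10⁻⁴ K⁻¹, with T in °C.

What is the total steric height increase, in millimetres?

210 mm

Layer 1: α = (0.88 + 0.071×26)×10⁻⁴ = 2.726×10⁻⁴ K⁻¹
Layer 2: α = (0.88 + 0.071×12)×10⁻⁴ = 1.732×10⁻⁴ K⁻¹
Layer 3: α = (0.88 + 0.071×2.2)×10⁻⁴ = 1.0362×10⁻⁴ K⁻¹
0–110 m: 2.726×10⁻⁴ × 1.9 × 110 = 0.0569734 m
Layer 2: 680 × 1.732×10⁻⁴ × 0.88 = 0.10364288 m
1.0362×10⁻⁴ × 690 × 0.72 = 0.051478416 m
Δh = 0.0569734 + 0.10364288 + 0.051478416 = 0.212094696 m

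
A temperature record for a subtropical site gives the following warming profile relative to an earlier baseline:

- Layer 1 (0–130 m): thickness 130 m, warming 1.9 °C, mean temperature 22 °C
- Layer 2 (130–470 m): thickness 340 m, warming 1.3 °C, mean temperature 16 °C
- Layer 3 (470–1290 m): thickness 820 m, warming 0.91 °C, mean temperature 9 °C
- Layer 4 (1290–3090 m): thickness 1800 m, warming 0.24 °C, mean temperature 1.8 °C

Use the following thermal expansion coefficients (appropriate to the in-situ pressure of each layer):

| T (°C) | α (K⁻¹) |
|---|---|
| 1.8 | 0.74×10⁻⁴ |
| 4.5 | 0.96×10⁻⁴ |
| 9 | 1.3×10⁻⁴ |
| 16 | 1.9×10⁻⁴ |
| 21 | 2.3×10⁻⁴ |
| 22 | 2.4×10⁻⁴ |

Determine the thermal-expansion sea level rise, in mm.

Layer 1 at 22 °C → α = 2.4×10⁻⁴ K⁻¹
Layer 2 at 16 °C → α = 1.9×10⁻⁴ K⁻¹
Layer 3 at 9 °C → α = 1.3×10⁻⁴ K⁻¹
Layer 4 at 1.8 °C → α = 0.74×10⁻⁴ K⁻¹
130 × 2.4×10⁻⁴ × 1.9 = 0.05928 m
130–470 m: 340 × 1.9×10⁻⁴ × 1.3 = 0.08398 m
Layer 3: 0.91 × 820 × 1.3×10⁻⁴ = 0.097006 m
1290–3090 m: 0.74×10⁻⁴ × 1800 × 0.24 = 0.031968 m
Δh = 0.05928 + 0.08398 + 0.097006 + 0.031968 = 0.272234 m

272 mm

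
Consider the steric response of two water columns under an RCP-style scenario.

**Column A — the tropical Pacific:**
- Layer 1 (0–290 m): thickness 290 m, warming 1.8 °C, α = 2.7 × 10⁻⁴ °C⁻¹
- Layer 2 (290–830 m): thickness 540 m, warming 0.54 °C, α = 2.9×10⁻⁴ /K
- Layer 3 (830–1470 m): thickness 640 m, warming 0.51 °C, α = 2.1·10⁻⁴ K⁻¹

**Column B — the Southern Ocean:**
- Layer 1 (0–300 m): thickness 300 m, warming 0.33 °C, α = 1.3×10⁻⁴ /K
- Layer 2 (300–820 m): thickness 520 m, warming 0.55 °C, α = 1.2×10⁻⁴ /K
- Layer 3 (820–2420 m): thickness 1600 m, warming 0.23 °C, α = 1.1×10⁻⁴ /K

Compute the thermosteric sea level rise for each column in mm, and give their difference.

A 0–290 m: 1.8 × 2.7×10⁻⁴ × 290 = 0.14094 m
A 290–830 m: 0.54 × 540 × 2.9×10⁻⁴ = 0.084564 m
A 0.51 × 2.1×10⁻⁴ × 640 = 0.068544 m
A total: 0.294048 m
B 0–300 m: 0.33 × 1.3×10⁻⁴ × 300 = 0.01287 m
B 300–820 m: 520 × 1.2×10⁻⁴ × 0.55 = 0.03432 m
B Layer 3: 0.23 × 1.1×10⁻⁴ × 1600 = 0.04048 m
B total: 0.08767 m
Difference: 0.294048 − 0.08767 = 0.206378 m

A: 294 mm; B: 87.7 mm; difference 206 mm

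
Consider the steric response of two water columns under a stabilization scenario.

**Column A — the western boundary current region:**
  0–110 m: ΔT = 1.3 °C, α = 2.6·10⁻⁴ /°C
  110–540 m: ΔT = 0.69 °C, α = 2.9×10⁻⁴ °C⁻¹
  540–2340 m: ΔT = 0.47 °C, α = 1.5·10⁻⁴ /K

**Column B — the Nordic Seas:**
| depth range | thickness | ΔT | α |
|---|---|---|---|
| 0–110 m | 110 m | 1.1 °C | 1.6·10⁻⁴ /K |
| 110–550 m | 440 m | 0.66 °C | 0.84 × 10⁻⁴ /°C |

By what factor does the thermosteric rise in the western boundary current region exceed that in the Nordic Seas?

a factor of 5.7

A Layer 1: 110 × 2.6×10⁻⁴ × 1.3 = 0.03718 m
A 110–540 m: 0.69 × 430 × 2.9×10⁻⁴ = 0.086043 m
A 540–2340 m: 1800 × 1.5×10⁻⁴ × 0.47 = 0.12690 m
A total: 0.250123 m
B Layer 1: 1.6×10⁻⁴ × 110 × 1.1 = 0.01936 m
B Layer 2: 0.84×10⁻⁴ × 440 × 0.66 = 0.0243936 m
B total: 0.0437536 m
Ratio: 0.250123 / 0.0437536 ≈ 5.717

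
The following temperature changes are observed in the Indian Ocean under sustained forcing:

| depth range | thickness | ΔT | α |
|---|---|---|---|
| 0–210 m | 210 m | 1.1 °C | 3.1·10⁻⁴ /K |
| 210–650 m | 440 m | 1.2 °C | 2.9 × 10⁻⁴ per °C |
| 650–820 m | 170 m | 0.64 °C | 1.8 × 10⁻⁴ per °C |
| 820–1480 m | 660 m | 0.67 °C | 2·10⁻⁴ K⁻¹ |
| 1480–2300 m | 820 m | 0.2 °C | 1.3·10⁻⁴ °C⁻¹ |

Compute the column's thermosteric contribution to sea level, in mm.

Δh = 354 mm

Layer 1: 3.1×10⁻⁴ × 210 × 1.1 = 0.07161 m
2.9×10⁻⁴ × 1.2 × 440 = 0.15312 m
Layer 3: 1.8×10⁻⁴ × 170 × 0.64 = 0.019584 m
Layer 4: 660 × 0.67 × 2×10⁻⁴ = 0.08844 m
1.3×10⁻⁴ × 820 × 0.2 = 0.02132 m
Δh = 0.07161 + 0.15312 + 0.019584 + 0.08844 + 0.02132 = 0.354074 m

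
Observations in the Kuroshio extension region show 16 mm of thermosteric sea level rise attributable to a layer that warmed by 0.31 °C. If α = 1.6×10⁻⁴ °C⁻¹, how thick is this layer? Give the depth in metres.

H = Δh/(αΔT) = 0.016 / (1.6×10⁻⁴ × 0.31) ≈ 322.6 m

about 320 m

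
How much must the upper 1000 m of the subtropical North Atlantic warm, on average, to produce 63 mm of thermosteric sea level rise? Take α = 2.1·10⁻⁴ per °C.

ΔT = Δh/(αH) = 0.063 / (2.1×10⁻⁴ × 1000) = 0.3000 °C

ΔT ≈ 0.30 °C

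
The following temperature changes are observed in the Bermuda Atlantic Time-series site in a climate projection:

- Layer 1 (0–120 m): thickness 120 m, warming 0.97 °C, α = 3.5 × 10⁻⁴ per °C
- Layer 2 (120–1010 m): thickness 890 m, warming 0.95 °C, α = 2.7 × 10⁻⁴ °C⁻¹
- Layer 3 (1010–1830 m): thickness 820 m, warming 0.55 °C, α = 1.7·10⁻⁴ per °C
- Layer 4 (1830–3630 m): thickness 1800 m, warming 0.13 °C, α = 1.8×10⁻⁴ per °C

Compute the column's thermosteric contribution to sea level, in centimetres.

Layer 1: 0.97 × 120 × 3.5×10⁻⁴ = 0.04074 m
2.7×10⁻⁴ × 890 × 0.95 = 0.228285 m
820 × 0.55 × 1.7×10⁻⁴ = 0.07667 m
1800 × 1.8×10⁻⁴ × 0.13 = 0.04212 m
Δh = 0.04074 + 0.228285 + 0.07667 + 0.04212 = 0.387815 m

Δh ≈ 38.8 cm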